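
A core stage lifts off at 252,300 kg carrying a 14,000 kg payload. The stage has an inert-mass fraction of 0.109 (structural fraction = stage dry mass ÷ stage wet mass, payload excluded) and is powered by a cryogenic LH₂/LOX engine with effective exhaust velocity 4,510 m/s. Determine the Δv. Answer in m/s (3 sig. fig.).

Stage wet mass = m₀ − payload = 252,300 − 14,000 = 238,300 kg.
Stage dry mass = ε × stage wet mass = 0.109 × 238,300 = 25,974.7 kg.
Burnout mass m_f = stage dry + payload = 25,974.7 + 14,000 = 39,974.7 kg.
Δv = v_e · ln(252,300/39,974.7) = 4510.0 × ln(6.311) = 4510.0 × 1.8424 ≈ 8309 m/s.

Δv ≈ 8310 m/s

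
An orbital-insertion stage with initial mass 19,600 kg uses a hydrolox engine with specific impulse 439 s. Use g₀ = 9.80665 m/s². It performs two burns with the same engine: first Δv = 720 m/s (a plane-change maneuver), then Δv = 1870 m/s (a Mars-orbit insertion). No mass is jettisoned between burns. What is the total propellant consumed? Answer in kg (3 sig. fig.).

v_e = Isp · g₀ = 439 × 9.80665 = 4305.1 m/s.
After the first burn: m = 19600 × exp(−720/4305.1) = 19600 × 0.84599 = 16,581.4 kg.
After the second burn: m = 16,581.4 × exp(−1870/4305.1) = 16,581.4 × 0.64767 = 10,739.3 kg.
Total propellant = m₀ − m_final = 19600 − 10,739.3 = 8,860.7 kg.

total propellant consumed ≈ 8860 kg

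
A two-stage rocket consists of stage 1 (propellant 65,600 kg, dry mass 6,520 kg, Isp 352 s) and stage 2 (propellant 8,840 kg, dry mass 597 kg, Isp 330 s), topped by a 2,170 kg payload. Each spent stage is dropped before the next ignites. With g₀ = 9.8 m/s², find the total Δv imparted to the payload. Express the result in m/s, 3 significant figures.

Δv ≈ 9920 m/s

Ignition mass of stage 1 = 65,600+6,520 + 8,840+597 + 2,170 = 83,727 kg.
Stage 1: m₀ = 83,727 kg, m_f = 83,727 − 65,600 = 18,127 kg; Δv = 352×9.8×ln(4.619) = 3449.6×1.5302 ≈ 5278 m/s.
Stage 2: m₀ = 11,607 kg, m_f = 11,607 − 8,840 = 2,767 kg; Δv = 330×9.8×ln(4.195) = 3234.0×1.4338 ≈ 4637 m/s.
Total Δv = 5278 + 4637 = 9915 m/s.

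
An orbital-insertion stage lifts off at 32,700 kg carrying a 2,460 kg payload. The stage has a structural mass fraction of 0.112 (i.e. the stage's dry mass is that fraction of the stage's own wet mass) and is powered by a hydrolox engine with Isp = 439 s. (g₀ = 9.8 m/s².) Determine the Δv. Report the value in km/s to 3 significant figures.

Stage wet mass = m₀ − payload = 32,700 − 2,460 = 30,240 kg.
Stage dry mass = ε × stage wet mass = 0.112 × 30,240 = 3,386.88 kg.
Burnout mass m_f = stage dry + payload = 3,386.88 + 2,460 = 5,846.88 kg.
v_e = Isp · g₀ = 439 × 9.8 = 4302.2 m/s.
Δv = v_e · ln(32,700/5,846.88) = 4302.2 × ln(5.593) = 4302.2 × 1.7215 ≈ 7406 m/s.

Δv ≈ 7.41 km/s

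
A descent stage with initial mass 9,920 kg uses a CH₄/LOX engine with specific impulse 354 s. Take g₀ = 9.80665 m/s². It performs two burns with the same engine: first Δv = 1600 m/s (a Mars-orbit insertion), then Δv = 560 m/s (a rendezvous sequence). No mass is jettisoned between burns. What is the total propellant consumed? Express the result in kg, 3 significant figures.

v_e = Isp · g₀ = 354 × 9.80665 = 3471.6 m/s.
After the first burn: m = 9920 × exp(−1600/3471.6) = 9920 × 0.63072 = 6,256.74 kg.
After the second burn: m = 6,256.74 × exp(−560/3471.6) = 6,256.74 × 0.85103 = 5,324.67 kg.
Total propellant = m₀ − m_final = 9920 − 5,324.67 = 4,595.33 kg.

total propellant consumed ≈ 4600 kg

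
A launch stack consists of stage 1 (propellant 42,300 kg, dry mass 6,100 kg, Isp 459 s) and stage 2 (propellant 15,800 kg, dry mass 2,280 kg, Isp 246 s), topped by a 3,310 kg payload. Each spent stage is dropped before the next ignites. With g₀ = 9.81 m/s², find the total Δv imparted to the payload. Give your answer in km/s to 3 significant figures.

Δv ≈ 7.43 km/s

Ignition mass of stage 1 = 42,300+6,100 + 15,800+2,280 + 3,310 = 69,790 kg.
Stage 1: m₀ = 69,790 kg, m_f = 69,790 − 42,300 = 27,490 kg; Δv = 459×9.81×ln(2.539) = 4502.8×0.9317 ≈ 4195 m/s.
Stage 2: m₀ = 21,390 kg, m_f = 21,390 − 15,800 = 5,590 kg; Δv = 246×9.81×ln(3.826) = 2413.3×1.3419 ≈ 3238 m/s.
Total Δv = 4195 + 3238 = 7433 m/s.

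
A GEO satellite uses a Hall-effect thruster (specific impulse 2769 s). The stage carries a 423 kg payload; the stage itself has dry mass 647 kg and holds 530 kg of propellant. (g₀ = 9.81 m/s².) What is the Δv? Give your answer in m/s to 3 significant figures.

Δv ≈ 10900 m/s

v_e = Isp · g₀ = 2769 × 9.81 = 27163.9 m/s.
m₀ = payload + dry + propellant = 423 + 647 + 530 = 1,600 kg.
m_f = payload + dry = 423 + 647 = 1,070 kg.
Δv = v_e · ln(m₀/m_f) = 27163.9 × ln(1.495) = 27163.9 × 0.4023 ≈ 10929.3 m/s.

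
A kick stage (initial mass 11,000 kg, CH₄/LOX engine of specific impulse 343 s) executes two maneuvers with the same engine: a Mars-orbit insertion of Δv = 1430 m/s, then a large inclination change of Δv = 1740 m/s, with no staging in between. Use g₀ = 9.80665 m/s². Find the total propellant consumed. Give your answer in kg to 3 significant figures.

total propellant consumed ≈ 6710 kg

v_e = Isp · g₀ = 343 × 9.80665 = 3363.7 m/s.
After the first burn: m = 11000 × exp(−1430/3363.7) = 11000 × 0.65369 = 7,190.59 kg.
After the second burn: m = 7,190.59 × exp(−1740/3363.7) = 7,190.59 × 0.59613 = 4,286.53 kg.
Total propellant = m₀ − m_final = 11000 − 4,286.53 = 6,713.47 kg.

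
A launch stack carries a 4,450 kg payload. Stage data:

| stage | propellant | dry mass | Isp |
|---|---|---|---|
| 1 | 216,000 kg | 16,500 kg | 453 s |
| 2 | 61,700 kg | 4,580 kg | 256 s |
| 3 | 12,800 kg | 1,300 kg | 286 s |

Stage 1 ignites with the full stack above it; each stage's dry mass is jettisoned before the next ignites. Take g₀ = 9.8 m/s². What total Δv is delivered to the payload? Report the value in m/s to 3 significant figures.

Δv ≈ 11600 m/s

Ignition mass of stage 1 = 216,000+16,500 + 61,700+4,580 + 12,800+1,300 + 4,450 = 317,330 kg.
Stage 1: m₀ = 317,330 kg, m_f = 317,330 − 216,000 = 101,330 kg; Δv = 453×9.8×ln(3.132) = 4439.4×1.1416 ≈ 5068 m/s.
Stage 2: m₀ = 84,830 kg, m_f = 84,830 − 61,700 = 23,130 kg; Δv = 256×9.8×ln(3.668) = 2508.8×1.2995 ≈ 3260 m/s.
Stage 3: m₀ = 18,550 kg, m_f = 18,550 − 12,800 = 5,750 kg; Δv = 286×9.8×ln(3.226) = 2802.8×1.1713 ≈ 3283 m/s.
Total Δv = 5068 + 3260 + 3283 = 11611 m/s.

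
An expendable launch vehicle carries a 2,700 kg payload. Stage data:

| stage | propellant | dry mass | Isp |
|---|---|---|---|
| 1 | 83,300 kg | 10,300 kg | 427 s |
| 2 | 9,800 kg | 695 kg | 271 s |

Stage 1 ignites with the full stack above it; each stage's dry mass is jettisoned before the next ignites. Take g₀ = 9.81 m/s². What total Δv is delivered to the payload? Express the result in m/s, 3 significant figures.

Ignition mass of stage 1 = 83,300+10,300 + 9,800+695 + 2,700 = 106,795 kg.
Stage 1: m₀ = 106,795 kg, m_f = 106,795 − 83,300 = 23,495 kg; Δv = 427×9.81×ln(4.545) = 4188.9×1.5141 ≈ 6342 m/s.
Stage 2: m₀ = 13,195 kg, m_f = 13,195 − 9,800 = 3,395 kg; Δv = 271×9.81×ln(3.887) = 2658.5×1.3575 ≈ 3609 m/s.
Total Δv = 6342 + 3609 = 9951 m/s.

Δv ≈ 9950 m/s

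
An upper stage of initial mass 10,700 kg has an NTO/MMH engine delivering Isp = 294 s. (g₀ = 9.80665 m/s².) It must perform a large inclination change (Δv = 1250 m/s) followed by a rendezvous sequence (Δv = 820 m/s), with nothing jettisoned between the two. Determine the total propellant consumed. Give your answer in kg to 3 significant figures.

total propellant consumed ≈ 5480 kg

v_e = Isp · g₀ = 294 × 9.80665 = 2883.2 m/s.
After the first burn: m = 10700 × exp(−1250/2883.2) = 10700 × 0.64820 = 6,935.74 kg.
After the second burn: m = 6,935.74 × exp(−820/2883.2) = 6,935.74 × 0.75246 = 5,218.87 kg.
Total propellant = m₀ − m_final = 10700 − 5,218.87 = 5,481.13 kg.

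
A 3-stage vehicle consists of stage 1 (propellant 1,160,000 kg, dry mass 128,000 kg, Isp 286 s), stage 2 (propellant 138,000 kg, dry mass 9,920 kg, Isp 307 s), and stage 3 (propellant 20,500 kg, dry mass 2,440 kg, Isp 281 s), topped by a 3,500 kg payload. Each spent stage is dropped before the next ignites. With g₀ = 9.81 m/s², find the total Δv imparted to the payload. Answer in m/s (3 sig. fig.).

Δv ≈ 13300 m/s

Ignition mass of stage 1 = 1,160,000+128,000 + 138,000+9,920 + 20,500+2,440 + 3,500 = 1,462,360 kg.
Stage 1: m₀ = 1,462,360 kg, m_f = 1,462,360 − 1,160,000 = 302,360 kg; Δv = 286×9.81×ln(4.836) = 2805.7×1.5762 ≈ 4422 m/s.
Stage 2: m₀ = 174,360 kg, m_f = 174,360 − 138,000 = 36,360 kg; Δv = 307×9.81×ln(4.795) = 3011.7×1.5677 ≈ 4721 m/s.
Stage 3: m₀ = 26,440 kg, m_f = 26,440 − 20,500 = 5,940 kg; Δv = 281×9.81×ln(4.451) = 2756.6×1.4932 ≈ 4116 m/s.
Total Δv = 4422 + 4721 + 4116 = 13259 m/s.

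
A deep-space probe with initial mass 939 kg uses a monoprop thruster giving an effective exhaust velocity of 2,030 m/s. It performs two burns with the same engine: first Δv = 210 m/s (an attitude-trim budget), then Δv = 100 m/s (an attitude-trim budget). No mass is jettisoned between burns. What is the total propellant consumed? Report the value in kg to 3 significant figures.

total propellant consumed ≈ 133 kg

After the first burn: m = 939 × exp(−210/2030.0) = 939 × 0.90172 = 846.715 kg.
After the second burn: m = 846.715 × exp(−100/2030.0) = 846.715 × 0.95193 = 806.013 kg.
Total propellant = m₀ − m_final = 939 − 806.013 = 132.987 kg.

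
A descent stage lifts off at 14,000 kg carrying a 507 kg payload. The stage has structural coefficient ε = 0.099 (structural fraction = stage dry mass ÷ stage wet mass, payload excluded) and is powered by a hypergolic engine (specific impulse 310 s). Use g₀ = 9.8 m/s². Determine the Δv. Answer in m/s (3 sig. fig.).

Stage wet mass = m₀ − payload = 14,000 − 507 = 13,493 kg.
Stage dry mass = ε × stage wet mass = 0.099 × 13,493 = 1,335.81 kg.
Burnout mass m_f = stage dry + payload = 1,335.81 + 507 = 1,842.81 kg.
v_e = Isp · g₀ = 310 × 9.8 = 3038.0 m/s.
From the ideal rocket equation, Δv = v_e · ln(14,000/1,842.81) = 3038.0 × ln(7.597) = 3038.0 × 2.0278 ≈ 6160 m/s.

Δv ≈ 6160 m/s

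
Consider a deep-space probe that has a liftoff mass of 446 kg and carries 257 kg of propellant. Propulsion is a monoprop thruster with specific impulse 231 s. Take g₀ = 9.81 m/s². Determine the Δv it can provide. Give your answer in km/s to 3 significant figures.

v_e = Isp · g₀ = 231 × 9.81 = 2266.1 m/s.
m_f = m₀ − m_prop = 446 − 257 = 189 kg.
Δv = v_e · ln(m₀/m_f) = 2266.1 × ln(2.36) = 2266.1 × 0.8586 ≈ 1945.6 m/s.

Δv ≈ 1.95 km/s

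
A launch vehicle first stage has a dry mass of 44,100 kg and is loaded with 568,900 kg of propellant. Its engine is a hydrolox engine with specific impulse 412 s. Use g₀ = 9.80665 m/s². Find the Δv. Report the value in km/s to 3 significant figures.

v_e = Isp · g₀ = 412 × 9.80665 = 4040.3 m/s.
m₀ = m_dry + m_prop = 44,100 + 568,900 = 613,000 kg.
Δv = v_e · ln(m₀/m_f) = 4040.3 × ln(13.9) = 4040.3 × 2.6319 ≈ 10633.8 m/s.

Δv ≈ 10.6 km/s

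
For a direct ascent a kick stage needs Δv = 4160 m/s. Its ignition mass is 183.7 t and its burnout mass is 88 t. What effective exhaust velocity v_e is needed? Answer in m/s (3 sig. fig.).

ln(m₀/m_f) = ln(183700/88000) = ln(2.087) = 0.7360.
v_e = Δv / ln(m₀/m_f) = 4160 / 0.7360 = 5652.4 m/s.

v_e ≈ 5650 m/s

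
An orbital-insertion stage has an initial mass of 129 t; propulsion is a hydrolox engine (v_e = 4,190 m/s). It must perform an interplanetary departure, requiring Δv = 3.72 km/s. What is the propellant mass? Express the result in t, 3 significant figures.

propellant mass ≈ 75.9 t

m₀/m_f = exp(Δv / v_e) = exp(3720 / 4190.0) = exp(0.8878) = 2.4298.
m_f = 129 / 2.4298 = 53.0908 t, so propellant = m₀ − m_f = 129 − 53.0908 = 75.9092 t.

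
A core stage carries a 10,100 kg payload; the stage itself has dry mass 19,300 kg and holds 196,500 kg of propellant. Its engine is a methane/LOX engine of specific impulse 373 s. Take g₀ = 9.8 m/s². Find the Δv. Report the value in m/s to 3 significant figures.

Δv ≈ 7450 m/s

v_e = Isp · g₀ = 373 × 9.8 = 3655.4 m/s.
m₀ = payload + dry + propellant = 10,100 + 19,300 + 196,500 = 225,900 kg.
m_f = payload + dry = 10,100 + 19,300 = 29,400 kg.
Rocket equation: Δv = v_e · ln(m₀/m_f) = 3655.4 × ln(7.684) = 3655.4 × 2.0391 ≈ 7453.7 m/s.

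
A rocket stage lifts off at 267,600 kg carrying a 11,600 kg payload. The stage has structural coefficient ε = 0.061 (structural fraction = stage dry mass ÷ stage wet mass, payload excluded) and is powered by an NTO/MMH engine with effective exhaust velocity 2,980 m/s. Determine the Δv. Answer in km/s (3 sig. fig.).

Stage wet mass = m₀ − payload = 267,600 − 11,600 = 256,000 kg.
Stage dry mass = ε × stage wet mass = 0.061 × 256,000 = 15,616 kg.
Burnout mass m_f = stage dry + payload = 15,616 + 11,600 = 27,216 kg.
Δv = v_e · ln(267,600/27,216) = 2980.0 × ln(9.832) = 2980.0 × 2.2857 ≈ 6811 m/s.

Δv ≈ 6.81 km/s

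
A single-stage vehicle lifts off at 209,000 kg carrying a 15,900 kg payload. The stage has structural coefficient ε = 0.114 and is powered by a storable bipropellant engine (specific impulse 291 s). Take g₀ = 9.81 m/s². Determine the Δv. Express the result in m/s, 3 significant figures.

Stage wet mass = m₀ − payload = 209,000 − 15,900 = 193,100 kg.
Stage dry mass = ε × stage wet mass = 0.114 × 193,100 = 22,013.4 kg.
Burnout mass m_f = stage dry + payload = 22,013.4 + 15,900 = 37,913.4 kg.
v_e = Isp · g₀ = 291 × 9.81 = 2854.7 m/s.
Rocket equation: Δv = v_e · ln(209,000/37,913.4) = 2854.7 × ln(5.513) = 2854.7 × 1.7070 ≈ 4873 m/s.

Δv ≈ 4870 m/s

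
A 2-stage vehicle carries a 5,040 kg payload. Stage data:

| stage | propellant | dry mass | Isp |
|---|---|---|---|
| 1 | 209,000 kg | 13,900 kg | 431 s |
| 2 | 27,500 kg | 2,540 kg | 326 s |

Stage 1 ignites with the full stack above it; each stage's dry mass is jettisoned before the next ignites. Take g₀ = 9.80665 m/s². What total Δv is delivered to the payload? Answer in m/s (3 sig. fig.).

Ignition mass of stage 1 = 209,000+13,900 + 27,500+2,540 + 5,040 = 257,980 kg.
Stage 1: m₀ = 257,980 kg, m_f = 257,980 − 209,000 = 48,980 kg; Δv = 431×9.80665×ln(5.267) = 4226.7×1.6615 ≈ 7022 m/s.
Stage 2: m₀ = 35,080 kg, m_f = 35,080 − 27,500 = 7,580 kg; Δv = 326×9.80665×ln(4.628) = 3197.0×1.5321 ≈ 4898 m/s.
Total Δv = 7022 + 4898 = 11920 m/s.

Δv ≈ 11900 m/s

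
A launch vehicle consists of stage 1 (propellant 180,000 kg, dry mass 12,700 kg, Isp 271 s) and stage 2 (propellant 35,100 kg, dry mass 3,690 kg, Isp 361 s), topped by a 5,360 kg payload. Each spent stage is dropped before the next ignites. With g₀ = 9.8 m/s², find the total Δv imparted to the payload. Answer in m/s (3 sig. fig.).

Ignition mass of stage 1 = 180,000+12,700 + 35,100+3,690 + 5,360 = 236,850 kg.
Stage 1: m₀ = 236,850 kg, m_f = 236,850 − 180,000 = 56,850 kg; Δv = 271×9.8×ln(4.166) = 2655.8×1.4270 ≈ 3790 m/s.
Stage 2: m₀ = 44,150 kg, m_f = 44,150 − 35,100 = 9,050 kg; Δv = 361×9.8×ln(4.878) = 3537.8×1.5848 ≈ 5607 m/s.
Total Δv = 3790 + 5607 = 9397 m/s.

Δv ≈ 9400 m/s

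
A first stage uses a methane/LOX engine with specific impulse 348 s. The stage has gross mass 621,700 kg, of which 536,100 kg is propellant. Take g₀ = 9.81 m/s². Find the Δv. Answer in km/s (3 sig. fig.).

v_e = Isp · g₀ = 348 × 9.81 = 3413.9 m/s.
m_f = m₀ − m_prop = 621,700 − 536,100 = 85,600 kg.
Rocket equation: Δv = v_e · ln(m₀/m_f) = 3413.9 × ln(7.263) = 3413.9 × 1.9828 ≈ 6768.9 m/s.

Δv ≈ 6.77 km/s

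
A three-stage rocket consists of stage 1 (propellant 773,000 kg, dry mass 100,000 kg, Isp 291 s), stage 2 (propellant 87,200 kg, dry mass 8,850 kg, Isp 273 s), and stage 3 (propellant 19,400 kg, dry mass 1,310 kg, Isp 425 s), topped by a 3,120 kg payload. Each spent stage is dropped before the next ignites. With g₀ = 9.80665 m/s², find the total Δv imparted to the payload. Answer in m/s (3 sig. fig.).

Δv ≈ 14800 m/s

Ignition mass of stage 1 = 773,000+100,000 + 87,200+8,850 + 19,400+1,310 + 3,120 = 992,880 kg.
Stage 1: m₀ = 992,880 kg, m_f = 992,880 − 773,000 = 219,880 kg; Δv = 291×9.80665×ln(4.516) = 2853.7×1.5075 ≈ 4302 m/s.
Stage 2: m₀ = 119,880 kg, m_f = 119,880 − 87,200 = 32,680 kg; Δv = 273×9.80665×ln(3.668) = 2677.2×1.2997 ≈ 3480 m/s.
Stage 3: m₀ = 23,830 kg, m_f = 23,830 − 19,400 = 4,430 kg; Δv = 425×9.80665×ln(5.379) = 4167.8×1.6825 ≈ 7013 m/s.
Total Δv = 4302 + 3480 + 7013 = 14795 m/s.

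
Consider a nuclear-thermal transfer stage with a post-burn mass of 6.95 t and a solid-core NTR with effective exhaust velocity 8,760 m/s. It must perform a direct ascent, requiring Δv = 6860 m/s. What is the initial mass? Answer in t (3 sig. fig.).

m₀/m_f = exp(Δv / v_e) = exp(6860 / 8760.0) = exp(0.7831) = 2.1883.
m₀ = m_f × 2.1883 = 6.95 × 2.1883 = 15.2087 t.

initial mass ≈ 15.2 t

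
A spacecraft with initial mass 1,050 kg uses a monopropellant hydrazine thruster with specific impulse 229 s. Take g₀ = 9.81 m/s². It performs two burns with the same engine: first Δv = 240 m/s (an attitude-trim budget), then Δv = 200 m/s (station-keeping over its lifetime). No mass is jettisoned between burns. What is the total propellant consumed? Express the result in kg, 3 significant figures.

total propellant consumed ≈ 187 kg

v_e = Isp · g₀ = 229 × 9.81 = 2246.5 m/s.
After the first burn: m = 1050 × exp(−240/2246.5) = 1050 × 0.89868 = 943.614 kg.
After the second burn: m = 943.614 × exp(−200/2246.5) = 943.614 × 0.91482 = 863.237 kg.
Total propellant = m₀ − m_final = 1050 − 863.237 = 186.763 kg.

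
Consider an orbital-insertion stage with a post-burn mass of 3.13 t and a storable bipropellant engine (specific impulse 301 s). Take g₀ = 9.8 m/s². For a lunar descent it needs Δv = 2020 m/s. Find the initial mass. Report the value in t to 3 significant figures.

v_e = Isp · g₀ = 301 × 9.8 = 2949.8 m/s.
From the ideal rocket equation, m₀/m_f = exp(Δv / v_e) = exp(2020 / 2949.8) = exp(0.6848) = 1.9834.
m₀ = m_f × 1.9834 = 3.13 × 1.9834 = 6.20804 t.

initial mass ≈ 6.21 t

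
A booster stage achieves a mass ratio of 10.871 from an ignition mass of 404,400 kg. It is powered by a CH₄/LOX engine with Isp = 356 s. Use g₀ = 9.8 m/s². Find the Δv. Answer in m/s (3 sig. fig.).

Δv ≈ 8320 m/s

v_e = Isp · g₀ = 356 × 9.8 = 3488.8 m/s.
Using Δv = v_e ln(m₀/m_f): Δv = v_e · ln(10.871) = 3488.8 × 2.3861 ≈ 8324.6 m/s.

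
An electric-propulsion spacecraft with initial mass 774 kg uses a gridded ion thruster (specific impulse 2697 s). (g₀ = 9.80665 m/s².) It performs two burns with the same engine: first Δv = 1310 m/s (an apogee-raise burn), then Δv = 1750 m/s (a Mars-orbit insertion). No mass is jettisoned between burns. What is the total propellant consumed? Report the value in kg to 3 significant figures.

total propellant consumed ≈ 84.6 kg

v_e = Isp · g₀ = 2697 × 9.80665 = 26448.5 m/s.
After the first burn: m = 774 × exp(−1310/26448.5) = 774 × 0.95168 = 736.6 kg.
After the second burn: m = 736.6 × exp(−1750/26448.5) = 736.6 × 0.93598 = 689.443 kg.
Total propellant = m₀ − m_final = 774 − 689.443 = 84.557 kg.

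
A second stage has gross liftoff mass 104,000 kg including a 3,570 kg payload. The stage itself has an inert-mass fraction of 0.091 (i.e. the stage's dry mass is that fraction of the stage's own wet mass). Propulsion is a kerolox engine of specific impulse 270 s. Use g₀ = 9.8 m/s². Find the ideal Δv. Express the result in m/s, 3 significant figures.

Δv ≈ 5560 m/s

Stage wet mass = m₀ − payload = 104,000 − 3,570 = 100,430 kg.
Stage dry mass = ε × stage wet mass = 0.091 × 100,430 = 9,139.13 kg.
Burnout mass m_f = stage dry + payload = 9,139.13 + 3,570 = 12,709.13 kg.
v_e = Isp · g₀ = 270 × 9.8 = 2646.0 m/s.
Using Δv = v_e ln(m₀/m_f): Δv = v_e · ln(104,000/12,709.13) = 2646.0 × ln(8.183) = 2646.0 × 2.1021 ≈ 5562 m/s.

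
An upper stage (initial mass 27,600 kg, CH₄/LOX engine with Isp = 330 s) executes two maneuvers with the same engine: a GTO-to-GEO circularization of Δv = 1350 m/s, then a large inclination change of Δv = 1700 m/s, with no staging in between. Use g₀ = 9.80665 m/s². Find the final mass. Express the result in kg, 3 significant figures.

final mass ≈ 10800 kg

v_e = Isp · g₀ = 330 × 9.80665 = 3236.2 m/s.
After the first burn: m = 27600 × exp(−1350/3236.2) = 27600 × 0.65892 = 18,186.2 kg.
After the second burn: m = 18,186.2 × exp(−1700/3236.2) = 18,186.2 × 0.59137 = 10,754.8 kg.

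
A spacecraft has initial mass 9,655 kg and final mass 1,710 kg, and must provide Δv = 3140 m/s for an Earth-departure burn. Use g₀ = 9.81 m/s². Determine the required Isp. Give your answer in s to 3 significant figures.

ln(m₀/m_f) = ln(9655/1710) = ln(5.646) = 1.7310.
v_e = Δv / ln(m₀/m_f) = 3140 / 1.7310 = 1814.0 m/s.
Isp = v_e / g₀ = 1814.0 / 9.81 = 184.9 s.

Isp ≈ 185 s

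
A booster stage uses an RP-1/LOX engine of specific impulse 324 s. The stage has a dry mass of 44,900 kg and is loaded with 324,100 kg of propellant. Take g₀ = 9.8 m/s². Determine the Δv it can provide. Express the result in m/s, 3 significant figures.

v_e = Isp · g₀ = 324 × 9.8 = 3175.2 m/s.
m₀ = m_dry + m_prop = 44,900 + 324,100 = 369,000 kg.
Δv = v_e · ln(m₀/m_f) = 3175.2 × ln(8.218) = 3175.2 × 2.1064 ≈ 6688.1 m/s.

Δv ≈ 6690 m/s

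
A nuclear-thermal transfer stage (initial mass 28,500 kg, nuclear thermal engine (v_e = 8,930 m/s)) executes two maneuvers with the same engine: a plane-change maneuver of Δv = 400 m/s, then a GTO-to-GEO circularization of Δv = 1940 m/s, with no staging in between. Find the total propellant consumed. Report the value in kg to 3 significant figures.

After the first burn: m = 28500 × exp(−400/8930.0) = 28500 × 0.95620 = 27,251.7 kg.
After the second burn: m = 27,251.7 × exp(−1940/8930.0) = 27,251.7 × 0.80473 = 21,930.3 kg.
Total propellant = m₀ − m_final = 28500 − 21,930.3 = 6,569.7 kg.

total propellant consumed ≈ 6570 kg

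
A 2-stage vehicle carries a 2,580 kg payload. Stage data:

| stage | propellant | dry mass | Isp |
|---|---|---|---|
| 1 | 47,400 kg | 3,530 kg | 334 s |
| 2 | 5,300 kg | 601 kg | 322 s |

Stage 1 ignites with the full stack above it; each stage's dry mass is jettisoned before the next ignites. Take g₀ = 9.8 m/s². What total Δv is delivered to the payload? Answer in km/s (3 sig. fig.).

Ignition mass of stage 1 = 47,400+3,530 + 5,300+601 + 2,580 = 59,411 kg.
Stage 1: m₀ = 59,411 kg, m_f = 59,411 − 47,400 = 12,011 kg; Δv = 334×9.8×ln(4.946) = 3273.2×1.5987 ≈ 5233 m/s.
Stage 2: m₀ = 8,481 kg, m_f = 8,481 − 5,300 = 3,181 kg; Δv = 322×9.8×ln(2.666) = 3155.6×0.9806 ≈ 3094 m/s.
Total Δv = 5233 + 3094 = 8327 m/s.

Δv ≈ 8.33 km/s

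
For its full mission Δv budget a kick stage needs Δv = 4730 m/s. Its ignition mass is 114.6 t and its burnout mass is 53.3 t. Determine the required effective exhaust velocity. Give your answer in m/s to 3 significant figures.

ln(m₀/m_f) = ln(114600/53300) = ln(2.15) = 0.7655.
v_e = Δv / ln(m₀/m_f) = 4730 / 0.7655 = 6178.9 m/s.

v_e ≈ 6180 m/s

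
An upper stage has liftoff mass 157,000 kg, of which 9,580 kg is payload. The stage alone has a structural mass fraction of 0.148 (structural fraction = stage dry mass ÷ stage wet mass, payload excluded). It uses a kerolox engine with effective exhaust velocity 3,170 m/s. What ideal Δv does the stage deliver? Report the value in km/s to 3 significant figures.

Δv ≈ 5.10 km/s

Stage wet mass = m₀ − payload = 157,000 − 9,580 = 147,420 kg.
Stage dry mass = ε × stage wet mass = 0.148 × 147,420 = 21,818.2 kg.
Burnout mass m_f = stage dry + payload = 21,818.2 + 9,580 = 31,398.2 kg.
Δv = v_e · ln(157,000/31,398.2) = 3170.0 × ln(5) = 3170.0 × 1.6095 ≈ 5102 m/s.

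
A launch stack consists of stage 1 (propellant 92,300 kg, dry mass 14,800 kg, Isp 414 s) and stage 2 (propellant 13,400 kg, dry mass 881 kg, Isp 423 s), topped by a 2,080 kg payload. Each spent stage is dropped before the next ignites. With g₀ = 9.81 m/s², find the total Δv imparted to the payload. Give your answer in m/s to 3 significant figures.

Δv ≈ 12700 m/s

Ignition mass of stage 1 = 92,300+14,800 + 13,400+881 + 2,080 = 123,461 kg.
Stage 1: m₀ = 123,461 kg, m_f = 123,461 − 92,300 = 31,161 kg; Δv = 414×9.81×ln(3.962) = 4061.3×1.3768 ≈ 5591 m/s.
Stage 2: m₀ = 16,361 kg, m_f = 16,361 − 13,400 = 2,961 kg; Δv = 423×9.81×ln(5.525) = 4149.6×1.7094 ≈ 7093 m/s.
Total Δv = 5591 + 7093 = 12684 m/s.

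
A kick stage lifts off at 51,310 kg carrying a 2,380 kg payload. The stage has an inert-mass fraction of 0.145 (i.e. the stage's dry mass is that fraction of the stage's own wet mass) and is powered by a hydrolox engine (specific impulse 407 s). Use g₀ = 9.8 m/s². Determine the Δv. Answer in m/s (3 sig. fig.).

Δv ≈ 6740 m/s

Stage wet mass = m₀ − payload = 51,310 − 2,380 = 48,930 kg.
Stage dry mass = ε × stage wet mass = 0.145 × 48,930 = 7,094.85 kg.
Burnout mass m_f = stage dry + payload = 7,094.85 + 2,380 = 9,474.85 kg.
v_e = Isp · g₀ = 407 × 9.8 = 3988.6 m/s.
By the Tsiolkovsky rocket equation, Δv = v_e · ln(51,310/9,474.85) = 3988.6 × ln(5.415) = 3988.6 × 1.6892 ≈ 6738 m/s.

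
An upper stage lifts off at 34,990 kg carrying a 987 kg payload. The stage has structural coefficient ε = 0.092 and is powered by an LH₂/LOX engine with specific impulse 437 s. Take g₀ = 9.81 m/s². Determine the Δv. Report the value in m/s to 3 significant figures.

Δv ≈ 9180 m/s

Stage wet mass = m₀ − payload = 34,990 − 987 = 34,003 kg.
Stage dry mass = ε × stage wet mass = 0.092 × 34,003 = 3,128.28 kg.
Burnout mass m_f = stage dry + payload = 3,128.28 + 987 = 4,115.28 kg.
v_e = Isp · g₀ = 437 × 9.81 = 4287.0 m/s.
Δv = v_e · ln(34,990/4,115.28) = 4287.0 × ln(8.502) = 4287.0 × 2.1404 ≈ 9176 m/s.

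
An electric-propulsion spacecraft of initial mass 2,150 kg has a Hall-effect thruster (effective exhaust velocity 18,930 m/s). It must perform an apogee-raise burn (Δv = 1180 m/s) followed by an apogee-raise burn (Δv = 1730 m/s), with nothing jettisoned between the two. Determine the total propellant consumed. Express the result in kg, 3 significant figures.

After the first burn: m = 2150 × exp(−1180/18930.0) = 2150 × 0.93957 = 2,020.08 kg.
After the second burn: m = 2,020.08 × exp(−1730/18930.0) = 2,020.08 × 0.91266 = 1,843.65 kg.
Total propellant = m₀ − m_final = 2150 − 1,843.65 = 306.35 kg.

total propellant consumed ≈ 306 kg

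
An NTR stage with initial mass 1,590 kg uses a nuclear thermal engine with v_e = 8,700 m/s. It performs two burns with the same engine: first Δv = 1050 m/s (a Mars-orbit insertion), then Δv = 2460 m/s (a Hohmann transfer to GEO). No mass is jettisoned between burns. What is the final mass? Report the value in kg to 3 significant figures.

final mass ≈ 1060 kg

After the first burn: m = 1590 × exp(−1050/8700.0) = 1590 × 0.88631 = 1,409.23 kg.
After the second burn: m = 1,409.23 × exp(−2460/8700.0) = 1,409.23 × 0.75370 = 1,062.14 kg.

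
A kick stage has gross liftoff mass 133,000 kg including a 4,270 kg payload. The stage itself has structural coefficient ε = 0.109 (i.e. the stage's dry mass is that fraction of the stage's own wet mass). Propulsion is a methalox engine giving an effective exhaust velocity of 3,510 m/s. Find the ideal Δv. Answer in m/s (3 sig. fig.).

Stage wet mass = m₀ − payload = 133,000 − 4,270 = 128,730 kg.
Stage dry mass = ε × stage wet mass = 0.109 × 128,730 = 14,031.6 kg.
Burnout mass m_f = stage dry + payload = 14,031.6 + 4,270 = 18,301.6 kg.
Rocket equation: Δv = v_e · ln(133,000/18,301.6) = 3510.0 × ln(7.267) = 3510.0 × 1.9834 ≈ 6962 m/s.

Δv ≈ 6960 m/s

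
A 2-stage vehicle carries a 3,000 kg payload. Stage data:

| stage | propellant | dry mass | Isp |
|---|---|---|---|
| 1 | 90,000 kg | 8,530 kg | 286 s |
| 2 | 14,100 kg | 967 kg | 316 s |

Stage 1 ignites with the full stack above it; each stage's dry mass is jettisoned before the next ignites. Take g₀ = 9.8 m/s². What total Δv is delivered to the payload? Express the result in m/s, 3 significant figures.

Δv ≈ 8840 m/s

Ignition mass of stage 1 = 90,000+8,530 + 14,100+967 + 3,000 = 116,597 kg.
Stage 1: m₀ = 116,597 kg, m_f = 116,597 − 90,000 = 26,597 kg; Δv = 286×9.8×ln(4.384) = 2802.8×1.4779 ≈ 4142 m/s.
Stage 2: m₀ = 18,067 kg, m_f = 18,067 − 14,100 = 3,967 kg; Δv = 316×9.8×ln(4.554) = 3096.8×1.5161 ≈ 4695 m/s.
Total Δv = 4142 + 4695 = 8837 m/s.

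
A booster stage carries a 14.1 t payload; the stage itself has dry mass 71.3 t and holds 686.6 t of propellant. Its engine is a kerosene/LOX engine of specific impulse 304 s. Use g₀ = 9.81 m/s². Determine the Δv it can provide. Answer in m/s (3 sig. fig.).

v_e = Isp · g₀ = 304 × 9.81 = 2982.2 m/s.
m₀ = payload + dry + propellant = 14.1 + 71.3 + 686.6 = 772 t.
m_f = payload + dry = 14.1 + 71.3 = 85.4 t.
Δv = v_e · ln(m₀/m_f) = 2982.2 × ln(9.04) = 2982.2 × 2.2016 ≈ 6565.8 m/s.

Δv ≈ 6570 m/s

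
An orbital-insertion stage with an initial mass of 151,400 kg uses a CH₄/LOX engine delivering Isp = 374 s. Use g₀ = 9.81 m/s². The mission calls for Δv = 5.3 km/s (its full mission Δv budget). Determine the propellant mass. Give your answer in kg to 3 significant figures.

propellant mass ≈ 116000 kg

v_e = Isp · g₀ = 374 × 9.81 = 3668.9 m/s.
By the Tsiolkovsky rocket equation, m₀/m_f = exp(Δv / v_e) = exp(5300 / 3668.9) = exp(1.4446) = 4.2400.
m_f = 151,400 / 4.2400 = 35,707.5 kg, so propellant = m₀ − m_f = 151,400 − 35,707.5 = 115,692.5 kg.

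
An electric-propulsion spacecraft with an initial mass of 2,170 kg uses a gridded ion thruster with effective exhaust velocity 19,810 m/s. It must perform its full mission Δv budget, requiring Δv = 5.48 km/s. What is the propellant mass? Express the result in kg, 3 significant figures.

propellant mass ≈ 524 kg

From the ideal rocket equation, m₀/m_f = exp(Δv / v_e) = exp(5480 / 19810.0) = exp(0.2766) = 1.3187.
m_f = 2,170 / 1.3187 = 1,645.56 kg, so propellant = m₀ − m_f = 2,170 − 1,645.56 = 524.44 kg.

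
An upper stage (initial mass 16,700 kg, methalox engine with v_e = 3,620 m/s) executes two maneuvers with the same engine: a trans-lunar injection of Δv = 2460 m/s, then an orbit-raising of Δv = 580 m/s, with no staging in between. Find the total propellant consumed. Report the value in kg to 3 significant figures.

total propellant consumed ≈ 9490 kg

After the first burn: m = 16700 × exp(−2460/3620.0) = 16700 × 0.50684 = 8,464.23 kg.
After the second burn: m = 8,464.23 × exp(−580/3620.0) = 8,464.23 × 0.85196 = 7,211.19 kg.
Total propellant = m₀ − m_final = 16700 − 7,211.19 = 9,488.81 kg.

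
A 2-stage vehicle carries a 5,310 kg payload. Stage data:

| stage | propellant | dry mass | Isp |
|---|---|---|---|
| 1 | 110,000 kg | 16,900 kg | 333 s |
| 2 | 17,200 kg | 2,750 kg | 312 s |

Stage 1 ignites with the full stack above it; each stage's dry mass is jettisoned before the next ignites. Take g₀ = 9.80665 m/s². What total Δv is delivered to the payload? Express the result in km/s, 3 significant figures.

Δv ≈ 7.69 km/s

Ignition mass of stage 1 = 110,000+16,900 + 17,200+2,750 + 5,310 = 152,160 kg.
Stage 1: m₀ = 152,160 kg, m_f = 152,160 − 110,000 = 42,160 kg; Δv = 333×9.80665×ln(3.609) = 3265.6×1.2835 ≈ 4191 m/s.
Stage 2: m₀ = 25,260 kg, m_f = 25,260 − 17,200 = 8,060 kg; Δv = 312×9.80665×ln(3.134) = 3059.7×1.1423 ≈ 3495 m/s.
Total Δv = 4191 + 3495 = 7686 m/s.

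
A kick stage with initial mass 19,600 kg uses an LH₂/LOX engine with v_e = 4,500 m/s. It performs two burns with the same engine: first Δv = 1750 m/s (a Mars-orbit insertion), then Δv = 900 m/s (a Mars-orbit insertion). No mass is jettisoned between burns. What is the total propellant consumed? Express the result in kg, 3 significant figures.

total propellant consumed ≈ 8720 kg

After the first burn: m = 19600 × exp(−1750/4500.0) = 19600 × 0.67781 = 13,285.1 kg.
After the second burn: m = 13,285.1 × exp(−900/4500.0) = 13,285.1 × 0.81873 = 10,876.9 kg.
Total propellant = m₀ − m_final = 19600 − 10,876.9 = 8,723.1 kg.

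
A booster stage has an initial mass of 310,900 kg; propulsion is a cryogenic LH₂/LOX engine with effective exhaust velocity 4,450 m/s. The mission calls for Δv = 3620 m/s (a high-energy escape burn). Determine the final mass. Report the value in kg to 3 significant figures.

m₀/m_f = exp(Δv / v_e) = exp(3620 / 4450.0) = exp(0.8135) = 2.2558.
m_f = m₀ / 2.2558 = 310,900 / 2.2558 = 137,823 kg.

final mass ≈ 138000 kg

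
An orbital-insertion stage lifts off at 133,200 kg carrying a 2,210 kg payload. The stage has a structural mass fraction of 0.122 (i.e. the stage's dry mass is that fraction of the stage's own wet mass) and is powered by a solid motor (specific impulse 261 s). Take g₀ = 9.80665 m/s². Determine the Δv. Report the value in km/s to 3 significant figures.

Stage wet mass = m₀ − payload = 133,200 − 2,210 = 130,990 kg.
Stage dry mass = ε × stage wet mass = 0.122 × 130,990 = 15,980.8 kg.
Burnout mass m_f = stage dry + payload = 15,980.8 + 2,210 = 18,190.8 kg.
v_e = Isp · g₀ = 261 × 9.80665 = 2559.5 m/s.
Using Δv = v_e ln(m₀/m_f): Δv = v_e · ln(133,200/18,190.8) = 2559.5 × ln(7.322) = 2559.5 × 1.9909 ≈ 5096 m/s.

Δv ≈ 5.10 km/s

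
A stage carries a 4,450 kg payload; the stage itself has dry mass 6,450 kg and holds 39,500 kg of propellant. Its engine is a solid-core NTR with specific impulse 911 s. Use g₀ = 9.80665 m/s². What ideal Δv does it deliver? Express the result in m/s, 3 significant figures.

v_e = Isp · g₀ = 911 × 9.80665 = 8933.9 m/s.
m₀ = payload + dry + propellant = 4,450 + 6,450 + 39,500 = 50,400 kg.
m_f = payload + dry = 4,450 + 6,450 = 10,900 kg.
Δv = v_e · ln(m₀/m_f) = 8933.9 × ln(4.624) = 8933.9 × 1.5312 ≈ 13679.8 m/s.

Δv ≈ 13700 m/s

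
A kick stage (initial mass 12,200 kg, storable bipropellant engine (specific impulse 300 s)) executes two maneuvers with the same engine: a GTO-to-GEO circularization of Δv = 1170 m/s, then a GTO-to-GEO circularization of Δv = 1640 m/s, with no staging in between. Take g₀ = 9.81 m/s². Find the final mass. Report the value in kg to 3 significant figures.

final mass ≈ 4700 kg

v_e = Isp · g₀ = 300 × 9.81 = 2943.0 m/s.
After the first burn: m = 12200 × exp(−1170/2943.0) = 12200 × 0.67196 = 8,197.91 kg.
After the second burn: m = 8,197.91 × exp(−1640/2943.0) = 8,197.91 × 0.57278 = 4,695.6 kg.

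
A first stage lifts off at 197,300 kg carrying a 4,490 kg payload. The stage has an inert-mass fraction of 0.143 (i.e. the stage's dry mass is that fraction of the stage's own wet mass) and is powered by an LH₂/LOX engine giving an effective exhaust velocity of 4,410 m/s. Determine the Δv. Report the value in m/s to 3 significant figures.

Δv ≈ 8010 m/s

Stage wet mass = m₀ − payload = 197,300 − 4,490 = 192,810 kg.
Stage dry mass = ε × stage wet mass = 0.143 × 192,810 = 27,571.8 kg.
Burnout mass m_f = stage dry + payload = 27,571.8 + 4,490 = 32,061.8 kg.
Δv = v_e · ln(197,300/32,061.8) = 4410.0 × ln(6.154) = 4410.0 × 1.8171 ≈ 8013 m/s.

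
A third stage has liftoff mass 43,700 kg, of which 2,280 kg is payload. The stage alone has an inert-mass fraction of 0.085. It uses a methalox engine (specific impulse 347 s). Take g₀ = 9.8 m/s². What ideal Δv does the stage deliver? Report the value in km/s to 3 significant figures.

Δv ≈ 6.87 km/s

Stage wet mass = m₀ − payload = 43,700 − 2,280 = 41,420 kg.
Stage dry mass = ε × stage wet mass = 0.085 × 41,420 = 3,520.7 kg.
Burnout mass m_f = stage dry + payload = 3,520.7 + 2,280 = 5,800.7 kg.
v_e = Isp · g₀ = 347 × 9.8 = 3400.6 m/s.
From the ideal rocket equation, Δv = v_e · ln(43,700/5,800.7) = 3400.6 × ln(7.534) = 3400.6 × 2.0194 ≈ 6867 m/s.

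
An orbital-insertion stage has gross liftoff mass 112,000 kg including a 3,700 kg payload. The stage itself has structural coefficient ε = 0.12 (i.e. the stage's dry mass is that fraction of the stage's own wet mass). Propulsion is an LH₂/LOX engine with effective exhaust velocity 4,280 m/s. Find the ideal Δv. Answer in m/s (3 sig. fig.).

Stage wet mass = m₀ − payload = 112,000 − 3,700 = 108,300 kg.
Stage dry mass = ε × stage wet mass = 0.12 × 108,300 = 12,996 kg.
Burnout mass m_f = stage dry + payload = 12,996 + 3,700 = 16,696 kg.
Using Δv = v_e ln(m₀/m_f): Δv = v_e · ln(112,000/16,696) = 4280.0 × ln(6.708) = 4280.0 × 1.9033 ≈ 8146 m/s.

Δv ≈ 8150 m/s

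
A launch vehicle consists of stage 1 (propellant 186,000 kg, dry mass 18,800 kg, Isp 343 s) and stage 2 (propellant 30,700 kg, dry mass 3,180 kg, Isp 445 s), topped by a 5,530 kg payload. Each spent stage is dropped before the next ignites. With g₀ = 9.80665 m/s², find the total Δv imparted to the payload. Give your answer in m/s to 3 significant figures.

Ignition mass of stage 1 = 186,000+18,800 + 30,700+3,180 + 5,530 = 244,210 kg.
Stage 1: m₀ = 244,210 kg, m_f = 244,210 − 186,000 = 58,210 kg; Δv = 343×9.80665×ln(4.195) = 3363.7×1.4340 ≈ 4823 m/s.
Stage 2: m₀ = 39,410 kg, m_f = 39,410 − 30,700 = 8,710 kg; Δv = 445×9.80665×ln(4.525) = 4364.0×1.5095 ≈ 6588 m/s.
Total Δv = 4823 + 6588 = 11411 m/s.

Δv ≈ 11400 m/s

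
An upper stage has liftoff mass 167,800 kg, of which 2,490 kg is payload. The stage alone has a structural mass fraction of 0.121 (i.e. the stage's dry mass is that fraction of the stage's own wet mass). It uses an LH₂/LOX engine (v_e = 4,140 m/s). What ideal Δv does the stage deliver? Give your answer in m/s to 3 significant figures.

Δv ≈ 8320 m/s

Stage wet mass = m₀ − payload = 167,800 − 2,490 = 165,310 kg.
Stage dry mass = ε × stage wet mass = 0.121 × 165,310 = 20,002.5 kg.
Burnout mass m_f = stage dry + payload = 20,002.5 + 2,490 = 22,492.5 kg.
From the ideal rocket equation, Δv = v_e · ln(167,800/22,492.5) = 4140.0 × ln(7.46) = 4140.0 × 2.0096 ≈ 8320 m/s.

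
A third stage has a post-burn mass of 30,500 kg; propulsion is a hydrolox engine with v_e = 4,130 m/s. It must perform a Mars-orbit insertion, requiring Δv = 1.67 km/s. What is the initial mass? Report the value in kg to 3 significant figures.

By the Tsiolkovsky rocket equation, m₀/m_f = exp(Δv / v_e) = exp(1670 / 4130.0) = exp(0.4044) = 1.4983.
m₀ = m_f × 1.4983 = 30,500 × 1.4983 = 45,698.2 kg.

initial mass ≈ 45700 kg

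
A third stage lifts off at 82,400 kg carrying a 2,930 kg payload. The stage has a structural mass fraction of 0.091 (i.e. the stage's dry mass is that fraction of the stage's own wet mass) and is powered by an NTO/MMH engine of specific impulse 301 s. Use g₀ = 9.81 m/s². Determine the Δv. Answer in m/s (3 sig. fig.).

Stage wet mass = m₀ − payload = 82,400 − 2,930 = 79,470 kg.
Stage dry mass = ε × stage wet mass = 0.091 × 79,470 = 7,231.77 kg.
Burnout mass m_f = stage dry + payload = 7,231.77 + 2,930 = 10,161.77 kg.
v_e = Isp · g₀ = 301 × 9.81 = 2952.8 m/s.
Δv = v_e · ln(82,400/10,161.77) = 2952.8 × ln(8.109) = 2952.8 × 2.0930 ≈ 6180 m/s.

Δv ≈ 6180 m/s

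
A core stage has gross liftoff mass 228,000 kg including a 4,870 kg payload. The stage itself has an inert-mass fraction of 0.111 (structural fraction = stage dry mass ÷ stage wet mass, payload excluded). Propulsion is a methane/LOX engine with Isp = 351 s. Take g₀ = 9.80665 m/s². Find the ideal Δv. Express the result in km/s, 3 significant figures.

Stage wet mass = m₀ − payload = 228,000 − 4,870 = 223,130 kg.
Stage dry mass = ε × stage wet mass = 0.111 × 223,130 = 24,767.4 kg.
Burnout mass m_f = stage dry + payload = 24,767.4 + 4,870 = 29,637.4 kg.
v_e = Isp · g₀ = 351 × 9.80665 = 3442.1 m/s.
By the Tsiolkovsky rocket equation, Δv = v_e · ln(228,000/29,637.4) = 3442.1 × ln(7.693) = 3442.1 × 2.0403 ≈ 7023 m/s.

Δv ≈ 7.02 km/s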